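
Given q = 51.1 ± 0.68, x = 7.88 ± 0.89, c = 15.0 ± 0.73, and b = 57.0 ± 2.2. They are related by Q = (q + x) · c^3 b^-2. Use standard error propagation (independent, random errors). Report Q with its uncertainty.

Let u = q + x = 59.0. δu = √(δq² + δx²) = √(0.462 + 0.792) = 1.12, so δu/u = 0.0190.
Q is then a monomial in u, c, b:
δQ/Q = √((δu/u)² + (3·δc/c)² + (-2·δb/b)²) = √(0.000361 + 0.0213 + 0.00596) = 0.166
Q = 61.3, so δQ = 0.166 × 61.3 = 10.2.

61.3 ± 10.2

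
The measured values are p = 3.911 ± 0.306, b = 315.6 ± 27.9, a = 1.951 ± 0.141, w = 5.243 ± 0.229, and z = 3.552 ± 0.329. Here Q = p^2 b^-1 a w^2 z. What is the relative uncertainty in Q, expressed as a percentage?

For a monomial Q ∝ p^2, b^-1, a, w^2, z, fractional errors add in quadrature:
  (2·δp/p)² = (2×0.0782)² = 0.0245;  (-1·δb/b)² = (-1×0.0884)² = 0.00782;  (1·δa/a)² = (1×0.0723)² = 0.00522;  (2·δw/w)² = (2×0.0437)² = 0.00763;  (1·δz/z)² = (1×0.0926)² = 0.00858
δQ/Q = √(0.0537) = 0.232

23.2%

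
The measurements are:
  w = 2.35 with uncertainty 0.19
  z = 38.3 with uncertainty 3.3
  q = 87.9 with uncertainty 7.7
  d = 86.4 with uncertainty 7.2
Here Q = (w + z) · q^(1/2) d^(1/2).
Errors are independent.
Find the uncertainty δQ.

359

Let u = w + z = 40.6. δu = √(δw² + δz²) = √(0.0361 + 10.9) = 3.31, so δu/u = 0.0813.
Q is then a monomial in u, q, d:
δQ/Q = √((δu/u)² + (½·δq/q)² + (½·δd/d)²) = √(0.00661 + 0.00192 + 0.00174) = 0.101
Q = 3540, so δQ = 0.101 × 3540 = 359.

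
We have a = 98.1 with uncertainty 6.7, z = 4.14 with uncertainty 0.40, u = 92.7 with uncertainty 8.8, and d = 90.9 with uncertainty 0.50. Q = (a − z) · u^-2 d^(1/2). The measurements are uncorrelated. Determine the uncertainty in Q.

Let w = a − z = 94.0. δw = √(δa² + δz²) = √(44.9 + 0.160) = 6.71, so δw/w = 0.0714.
Q is then a monomial in w, u, d:
δQ/Q = √((δw/w)² + (-2·δu/u)² + (½·δd/d)²) = √(0.00510 + 0.0360 + 7.56e-06) = 0.203
Q = 0.104, so δQ = 0.203 × 0.104 = 0.0211.

0.0211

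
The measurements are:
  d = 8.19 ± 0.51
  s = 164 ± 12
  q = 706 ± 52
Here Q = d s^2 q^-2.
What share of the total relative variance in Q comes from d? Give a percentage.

(δQ/Q)² = (1·δd/d)² + (2·δs/s)² + (-2·δq/q)²
  d term: (1×0.0623)² = 0.00388
  s term: (2×0.0732)² = 0.0214
  q term: (-2×0.0737)² = 0.0217
Total = 0.0470. Share from d = 0.00388/0.0470 = 0.0825.

8.25%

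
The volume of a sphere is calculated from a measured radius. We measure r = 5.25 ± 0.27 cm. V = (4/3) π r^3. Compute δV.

93.5 cm^3

Relative error in a monomial: (δV/V)² = Σ (nᵢ · δxᵢ/xᵢ)².
  (3·δr/r)² = (3×0.0514)² = 0.0238
δV/V = √(0.0238) = 0.154
V = 606 cm^3, so δV = 0.154 × 606 = 93.5 cm^3.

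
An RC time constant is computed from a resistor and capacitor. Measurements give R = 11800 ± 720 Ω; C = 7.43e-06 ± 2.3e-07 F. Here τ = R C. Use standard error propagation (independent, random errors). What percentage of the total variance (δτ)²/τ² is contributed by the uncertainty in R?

79.5%

(δτ/τ)² = (1·δR/R)² + (1·δC/C)²
  R term: (1×0.0610)² = 0.00372
  C term: (1×0.0310)² = 0.000958
Total = 0.00468. Share from R = 0.00372/0.00468 = 0.795.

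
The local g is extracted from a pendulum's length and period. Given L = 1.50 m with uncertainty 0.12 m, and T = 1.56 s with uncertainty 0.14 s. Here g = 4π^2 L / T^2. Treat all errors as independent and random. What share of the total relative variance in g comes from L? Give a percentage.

16.6%

(δg/g)² = (1·δL/L)² + (-2·δT/T)²
  L term: (1×0.0800)² = 0.00640
  T term: (-2×0.0897)² = 0.0322
Total = 0.0386. Share from L = 0.00640/0.0386 = 0.166.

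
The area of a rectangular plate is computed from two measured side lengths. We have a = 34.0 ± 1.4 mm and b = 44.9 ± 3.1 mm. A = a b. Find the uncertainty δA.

123 mm^2

Each factor contributes (exponent × relative error)² to (δA/A)²:
  (1·δa/a)² = (1×0.0412)² = 0.00170;  (1·δb/b)² = (1×0.0690)² = 0.00477
δA/A = √(0.00646) = 0.0804
A = 1530 mm^2, so δA = 0.0804 × 1530 = 123 mm^2.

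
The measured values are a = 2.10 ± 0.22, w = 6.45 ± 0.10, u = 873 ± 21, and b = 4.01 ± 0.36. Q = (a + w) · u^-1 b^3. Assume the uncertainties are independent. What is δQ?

Let h = a + w = 8.55. δh = √(δa² + δw²) = √(0.0484 + 0.0100) = 0.242, so δh/h = 0.0283.
Q is then a monomial in h, u, b:
δQ/Q = √((δh/h)² + (-1·δu/u)² + (3·δb/b)²) = √(0.000799 + 0.000579 + 0.0725) = 0.272
Q = 0.632, so δQ = 0.272 × 0.632 = 0.172.

0.172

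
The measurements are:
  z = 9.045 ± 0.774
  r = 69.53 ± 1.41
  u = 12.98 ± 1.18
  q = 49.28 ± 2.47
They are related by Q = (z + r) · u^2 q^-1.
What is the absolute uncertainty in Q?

Let w = z + r = 78.58. δw = √(δz² + δr²) = √(0.599 + 1.99) = 1.61, so δw/w = 0.0205.
Q is then a monomial in w, u, q:
δQ/Q = √((δw/w)² + (2·δu/u)² + (-1·δq/q)²) = √(0.000419 + 0.0331 + 0.00251) = 0.190
Q = 268.6, so δQ = 0.190 × 268.6 = 51.0.

51.0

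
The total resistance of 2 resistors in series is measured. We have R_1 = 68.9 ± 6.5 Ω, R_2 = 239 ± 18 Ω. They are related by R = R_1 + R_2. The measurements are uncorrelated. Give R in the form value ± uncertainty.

Absolute uncertainties add in quadrature for a linear combination:
  (δR_1)² = 42.2;  (δR_2)² = 324
δR = √(366) = 19.1 Ω
R = 308 Ω.

308 ± 19.1 Ω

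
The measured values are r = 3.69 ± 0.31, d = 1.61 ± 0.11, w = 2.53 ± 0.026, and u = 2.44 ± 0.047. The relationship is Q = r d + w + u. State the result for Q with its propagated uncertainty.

Let p = r·d = 5.94. δp/p = √((1·δr/r)² + (1·δd/d)²) = √(0.00706 + 0.00467) = 0.108, so δp = 0.643.
Q = p + w + u: δQ = √(δp² + δw² + δu²) = √(0.414 + 0.000676 + 0.00221) = 0.646
Q = 10.9.

10.9 ± 0.646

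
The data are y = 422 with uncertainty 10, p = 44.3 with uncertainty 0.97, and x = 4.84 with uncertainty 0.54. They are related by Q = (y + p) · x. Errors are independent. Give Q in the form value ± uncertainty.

Let u = y + p = 466. δu = √(δy² + δp²) = √(100 + 0.941) = 10.0, so δu/u = 0.0215.
Q is then a monomial in u, x:
δQ/Q = √((δu/u)² + (1·δx/x)²) = √(0.000464 + 0.0124) = 0.114
Q = 2260, so δQ = 0.114 × 2260 = 256.

2260 ± 256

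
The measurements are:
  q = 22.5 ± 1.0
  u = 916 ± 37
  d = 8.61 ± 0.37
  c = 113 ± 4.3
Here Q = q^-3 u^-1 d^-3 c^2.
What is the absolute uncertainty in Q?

3.92e-07

Q is a product of powers, so relative uncertainties combine in quadrature:
  (-3·δq/q)² = (-3×0.0444)² = 0.0178;  (-1·δu/u)² = (-1×0.0404)² = 0.00163;  (-3·δd/d)² = (-3×0.0430)² = 0.0166;  (2·δc/c)² = (2×0.0381)² = 0.00579
δQ/Q = √(0.0418) = 0.205
Q = 1.92e-06, so δQ = 0.205 × 1.92e-06 = 3.92e-07.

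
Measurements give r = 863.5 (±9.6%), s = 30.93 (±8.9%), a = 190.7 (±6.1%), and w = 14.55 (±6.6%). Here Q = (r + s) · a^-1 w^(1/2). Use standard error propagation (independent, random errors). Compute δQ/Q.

0.116

Let u = r + s = 894.4. δu = √(δr² + δs²) = √(6870 + 7.58) = 82.9, so δu/u = 0.0927.
Q is then a monomial in u, a, w:
δQ/Q = √((δu/u)² + (-1·δa/a)² + (½·δw/w)²) = √(0.00860 + 0.00372 + 0.00109) = 0.116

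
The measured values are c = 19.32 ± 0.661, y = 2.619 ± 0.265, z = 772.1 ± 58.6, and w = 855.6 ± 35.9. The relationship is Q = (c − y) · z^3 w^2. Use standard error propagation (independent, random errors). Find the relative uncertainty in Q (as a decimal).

Let u = c − y = 16.70. δu = √(δc² + δy²) = √(0.437 + 0.0702) = 0.712, so δu/u = 0.0426.
Q is then a monomial in u, z, w:
δQ/Q = √((δu/u)² + (3·δz/z)² + (2·δw/w)²) = √(0.00182 + 0.0518 + 0.00704) = 0.246

0.246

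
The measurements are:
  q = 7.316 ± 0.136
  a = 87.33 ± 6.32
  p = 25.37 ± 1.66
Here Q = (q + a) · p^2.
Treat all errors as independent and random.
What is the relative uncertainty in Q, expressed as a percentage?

Let u = q + a = 94.65. δu = √(δq² + δa²) = √(0.0185 + 39.9) = 6.32, so δu/u = 0.0668.
Q is then a monomial in u, p:
δQ/Q = √((δu/u)² + (2·δp/p)²) = √(0.00446 + 0.0171) = 0.147

14.7%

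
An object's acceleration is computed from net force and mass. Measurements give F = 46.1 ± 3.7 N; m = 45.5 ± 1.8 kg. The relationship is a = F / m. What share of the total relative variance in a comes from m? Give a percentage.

19.5%

(δa/a)² = (1·δF/F)² + (-1·δm/m)²
  F term: (1×0.0803)² = 0.00644
  m term: (-1×0.0396)² = 0.00157
Total = 0.00801. Share from m = 0.00157/0.00801 = 0.195.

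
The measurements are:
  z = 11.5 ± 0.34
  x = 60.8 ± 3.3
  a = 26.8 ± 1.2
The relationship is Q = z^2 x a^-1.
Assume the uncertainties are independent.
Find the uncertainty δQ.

Since Q is a product/quotient, work with relative uncertainties:
  (2·δz/z)² = (2×0.0296)² = 0.00350;  (1·δx/x)² = (1×0.0543)² = 0.00295;  (-1·δa/a)² = (-1×0.0448)² = 0.00200
δQ/Q = √(0.00845) = 0.0919
Q = 300, so δQ = 0.0919 × 300 = 27.6.

27.6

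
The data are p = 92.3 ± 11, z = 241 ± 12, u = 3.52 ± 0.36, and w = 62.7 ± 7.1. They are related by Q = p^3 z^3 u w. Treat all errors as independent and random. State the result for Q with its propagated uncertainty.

(2.43 ± 1.01) × 10^15

Relative error in a monomial: (δQ/Q)² = Σ (nᵢ · δxᵢ/xᵢ)².
  (3·δp/p)² = (3×0.119)² = 0.128;  (3·δz/z)² = (3×0.0498)² = 0.0223;  (1·δu/u)² = (1×0.102)² = 0.0105;  (1·δw/w)² = (1×0.113)² = 0.0128
δQ/Q = √(0.173) = 0.416
Q = 2.43e+15, so δQ = 0.416 × 2.43e+15 = 1.01e+15.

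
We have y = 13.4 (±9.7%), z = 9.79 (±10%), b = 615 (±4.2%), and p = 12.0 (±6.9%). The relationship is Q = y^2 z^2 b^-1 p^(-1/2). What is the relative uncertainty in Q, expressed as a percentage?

Relative error in a monomial: (δQ/Q)² = Σ (nᵢ · δxᵢ/xᵢ)².
  (2·δy/y)² = (2×0.0970)² = 0.0376;  (2·δz/z)² = (2×0.100)² = 0.0400;  (-1·δb/b)² = (-1×0.0420)² = 0.00176;  (−½·δp/p)² = (-0.5×0.0690)² = 0.00119
δQ/Q = √(0.0806) = 0.284

28.4%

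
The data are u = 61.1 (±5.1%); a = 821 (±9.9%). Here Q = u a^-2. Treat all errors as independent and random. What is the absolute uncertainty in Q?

Products/powers → add relative errors in quadrature, weighted by exponent:
  (1·δu/u)² = (1×0.0510)² = 0.00260;  (-2·δa/a)² = (-2×0.0990)² = 0.0392
δQ/Q = √(0.0418) = 0.204
Q = 9.06e-05, so δQ = 0.204 × 9.06e-05 = 1.85e-05.

1.85e-05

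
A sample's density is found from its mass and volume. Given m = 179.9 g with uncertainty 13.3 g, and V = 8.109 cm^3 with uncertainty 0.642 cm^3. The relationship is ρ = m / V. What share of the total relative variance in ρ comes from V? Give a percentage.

(δρ/ρ)² = (1·δm/m)² + (-1·δV/V)²
  m term: (1×0.0739)² = 0.00547
  V term: (-1×0.0792)² = 0.00627
Total = 0.0117. Share from V = 0.00627/0.0117 = 0.534.

53.4%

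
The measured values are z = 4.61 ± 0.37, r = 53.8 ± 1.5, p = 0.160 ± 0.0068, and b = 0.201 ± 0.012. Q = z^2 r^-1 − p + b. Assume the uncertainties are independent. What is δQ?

Let w = z^2·r^-1 = 0.395. δw/w = √((2·δz/z)² + (-1·δr/r)²) = √(0.0258 + 0.000777) = 0.163, so δw = 0.0644.
Q = w − p + b: δQ = √(δw² + δp² + δb²) = √(0.00414 + 4.62e-05 + 0.000144) = 0.0658

0.0658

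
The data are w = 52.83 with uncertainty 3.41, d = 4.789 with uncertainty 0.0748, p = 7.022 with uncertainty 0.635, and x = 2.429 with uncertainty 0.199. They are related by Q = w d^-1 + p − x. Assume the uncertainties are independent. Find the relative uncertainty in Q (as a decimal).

Let h = w·d^-1 = 11.03. δh/h = √((1·δw/w)² + (-1·δd/d)²) = √(0.00417 + 0.000244) = 0.0664, so δh = 0.733.
Q = h + p − x: δQ = √(δh² + δp² + δx²) = √(0.537 + 0.403 + 0.0396) = 0.990
Q = 15.62, so δQ/Q = 0.990/15.62 = 0.0633.

0.0633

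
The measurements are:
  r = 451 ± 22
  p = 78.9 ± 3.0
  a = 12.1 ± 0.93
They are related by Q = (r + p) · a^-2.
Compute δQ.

Let u = r + p = 530. δu = √(δr² + δp²) = √(484 + 9.00) = 22.2, so δu/u = 0.0419.
Q is then a monomial in u, a:
δQ/Q = √((δu/u)² + (-2·δa/a)²) = √(0.00176 + 0.0236) = 0.159
Q = 3.62, so δQ = 0.159 × 3.62 = 0.577.

0.577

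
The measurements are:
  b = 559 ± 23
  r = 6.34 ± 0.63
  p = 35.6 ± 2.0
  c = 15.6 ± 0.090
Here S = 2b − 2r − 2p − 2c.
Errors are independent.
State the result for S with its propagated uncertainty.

For a sum/difference, combine absolute errors in quadrature:
  (2·δb)² = 2120;  (2·δr)² = 1.59;  (2·δp)² = 16.0;  (2·δc)² = 0.0324
δS = √(2130) = 46.2
S = 1000.

1000 ± 46.2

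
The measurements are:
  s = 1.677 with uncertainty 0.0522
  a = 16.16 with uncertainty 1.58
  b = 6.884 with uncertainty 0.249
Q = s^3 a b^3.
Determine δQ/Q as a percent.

17.3%

Relative error in a monomial: (δQ/Q)² = Σ (nᵢ · δxᵢ/xᵢ)².
  (3·δs/s)² = (3×0.0311)² = 0.00872;  (1·δa/a)² = (1×0.0978)² = 0.00956;  (3·δb/b)² = (3×0.0362)² = 0.0118
δQ/Q = √(0.0301) = 0.173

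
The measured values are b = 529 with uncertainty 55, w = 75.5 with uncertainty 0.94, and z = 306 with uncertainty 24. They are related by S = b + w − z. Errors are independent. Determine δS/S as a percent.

20.1%

Absolute uncertainties add in quadrature for a linear combination:
  (δb)² = 3020;  (δw)² = 0.884;  (δz)² = 576
δS = √(3600) = 60.0
S = 298, so δS/S = 60.0/298 = 0.201.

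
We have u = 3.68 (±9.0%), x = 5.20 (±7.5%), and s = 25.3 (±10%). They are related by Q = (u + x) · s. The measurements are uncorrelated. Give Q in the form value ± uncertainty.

Let w = u + x = 8.88. δw = √(δu² + δx²) = √(0.110 + 0.152) = 0.512, so δw/w = 0.0576.
Q is then a monomial in w, s:
δQ/Q = √((δw/w)² + (1·δs/s)²) = √(0.00332 + 0.0100) = 0.115
Q = 225, so δQ = 0.115 × 225 = 25.9.

225 ± 25.9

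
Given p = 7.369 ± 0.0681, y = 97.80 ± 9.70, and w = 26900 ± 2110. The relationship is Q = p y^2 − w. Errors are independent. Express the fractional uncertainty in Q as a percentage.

Let h = p·y^2 = 70480. δh/h = √((1·δp/p)² + (2·δy/y)²) = √(8.54e-05 + 0.0393) = 0.199, so δh = 14000.
Q = h − w: δQ = √(δh² + δw²) = √(1.96e+08 + 4.45e+06) = 14200
Q = 43580, so δQ/Q = 14200/43580 = 0.325.

32.5%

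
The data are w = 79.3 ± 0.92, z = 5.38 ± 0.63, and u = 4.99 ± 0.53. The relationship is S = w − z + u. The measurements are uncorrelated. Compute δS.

1.23

Absolute uncertainties add in quadrature for a linear combination:
  (δw)² = 0.846;  (δz)² = 0.397;  (δu)² = 0.281
δS = √(1.52) = 1.23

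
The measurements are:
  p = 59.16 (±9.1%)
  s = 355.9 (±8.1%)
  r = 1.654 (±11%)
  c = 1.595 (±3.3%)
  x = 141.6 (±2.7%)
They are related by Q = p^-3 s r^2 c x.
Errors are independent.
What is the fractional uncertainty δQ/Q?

For a monomial Q ∝ p^-3, s, r^2, c, x, fractional errors add in quadrature:
  (-3·δp/p)² = (-3×0.0910)² = 0.0745;  (1·δs/s)² = (1×0.0810)² = 0.00656;  (2·δr/r)² = (2×0.110)² = 0.0484;  (1·δc/c)² = (1×0.0330)² = 0.00109;  (1·δx/x)² = (1×0.0270)² = 0.000729
δQ/Q = √(0.131) = 0.362

0.362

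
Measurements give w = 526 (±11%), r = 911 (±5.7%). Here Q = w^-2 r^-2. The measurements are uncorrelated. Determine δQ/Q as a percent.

24.8%

Since Q is a product/quotient, work with relative uncertainties:
  (-2·δw/w)² = (-2×0.110)² = 0.0484;  (-2·δr/r)² = (-2×0.0570)² = 0.0130
δQ/Q = √(0.0614) = 0.248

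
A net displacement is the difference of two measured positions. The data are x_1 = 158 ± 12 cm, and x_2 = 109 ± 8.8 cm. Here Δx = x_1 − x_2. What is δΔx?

Sums and differences: (δΔx)² = Σ (cᵢ δxᵢ)².
  (δx_1)² = 144;  (δx_2)² = 77.4
δΔx = √(221) = 14.9 cm

14.9 cm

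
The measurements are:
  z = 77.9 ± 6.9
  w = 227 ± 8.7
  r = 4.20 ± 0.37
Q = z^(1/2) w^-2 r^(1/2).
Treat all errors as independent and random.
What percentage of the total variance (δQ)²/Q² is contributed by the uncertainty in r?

19.8%

(δQ/Q)² = (½·δz/z)² + (-2·δw/w)² + (½·δr/r)²
  z term: (0.5×0.0886)² = 0.00196
  w term: (-2×0.0383)² = 0.00588
  r term: (0.5×0.0881)² = 0.00194
Total = 0.00978. Share from r = 0.00194/0.00978 = 0.198.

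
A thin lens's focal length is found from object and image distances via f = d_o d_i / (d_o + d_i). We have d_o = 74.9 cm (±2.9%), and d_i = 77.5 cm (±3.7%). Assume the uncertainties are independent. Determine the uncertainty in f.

∂f/∂d_o = (d_i/(d_o+d_i))² = 0.259;  ∂f/∂d_i = (d_o/(d_o+d_i))² = 0.242
δf = √((∂f/∂d_o · δd_o)² + (∂f/∂d_i · δd_i)²) = √(0.316 + 0.480) = 0.892 cm

0.892 cm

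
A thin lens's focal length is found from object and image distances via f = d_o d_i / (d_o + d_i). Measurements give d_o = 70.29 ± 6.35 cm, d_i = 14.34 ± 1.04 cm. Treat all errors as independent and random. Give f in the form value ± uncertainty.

11.91 ± 0.740 cm

∂f/∂d_o = (d_i/(d_o+d_i))² = 0.0287;  ∂f/∂d_i = (d_o/(d_o+d_i))² = 0.690
δf = √((∂f/∂d_o · δd_o)² + (∂f/∂d_i · δd_i)²) = √(0.0332 + 0.515) = 0.740 cm
f = 11.91 cm.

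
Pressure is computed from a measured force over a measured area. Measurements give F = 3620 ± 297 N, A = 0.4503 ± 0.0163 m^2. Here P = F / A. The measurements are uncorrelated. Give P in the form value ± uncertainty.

8039 ± 721 Pa

For a monomial P ∝ F, A^-1, fractional errors add in quadrature:
  (1·δF/F)² = (1×0.0820)² = 0.00673;  (-1·δA/A)² = (-1×0.0362)² = 0.00131
δP/P = √(0.00804) = 0.0897
P = 8039 Pa, so δP = 0.0897 × 8039 = 721 Pa.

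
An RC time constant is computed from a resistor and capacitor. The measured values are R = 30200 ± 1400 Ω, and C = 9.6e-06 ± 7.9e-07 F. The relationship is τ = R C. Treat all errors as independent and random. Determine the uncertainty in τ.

Each factor contributes (exponent × relative error)² to (δτ/τ)²:
  (1·δR/R)² = (1×0.0464)² = 0.00215;  (1·δC/C)² = (1×0.0823)² = 0.00677
δτ/τ = √(0.00892) = 0.0945
τ = 0.290 s, so δτ = 0.0945 × 0.290 = 0.0274 s.

0.0274 s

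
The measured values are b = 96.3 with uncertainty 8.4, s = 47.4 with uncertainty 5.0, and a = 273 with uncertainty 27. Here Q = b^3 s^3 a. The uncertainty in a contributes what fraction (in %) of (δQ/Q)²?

5.48%

(δQ/Q)² = (3·δb/b)² + (3·δs/s)² + (1·δa/a)²
  b term: (3×0.0872)² = 0.0685
  s term: (3×0.105)² = 0.100
  a term: (1×0.0989)² = 0.00978
Total = 0.178. Share from a = 0.00978/0.178 = 0.0548.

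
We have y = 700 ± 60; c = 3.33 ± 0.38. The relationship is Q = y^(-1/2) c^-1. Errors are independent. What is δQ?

0.00138

Since Q is a product/quotient, work with relative uncertainties:
  (−½·δy/y)² = (-0.5×0.0857)² = 0.00184;  (-1·δc/c)² = (-1×0.114)² = 0.0130
δQ/Q = √(0.0149) = 0.122
Q = 0.0114, so δQ = 0.122 × 0.0114 = 0.00138.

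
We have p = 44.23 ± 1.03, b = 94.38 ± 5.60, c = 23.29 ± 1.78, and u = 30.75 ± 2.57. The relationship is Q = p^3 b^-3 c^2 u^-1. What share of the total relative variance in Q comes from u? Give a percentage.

(δQ/Q)² = (3·δp/p)² + (-3·δb/b)² + (2·δc/c)² + (-1·δu/u)²
  p term: (3×0.0233)² = 0.00488
  b term: (-3×0.0593)² = 0.0317
  c term: (2×0.0764)² = 0.0234
  u term: (-1×0.0836)² = 0.00699
Total = 0.0669. Share from u = 0.00699/0.0669 = 0.104.

10.4%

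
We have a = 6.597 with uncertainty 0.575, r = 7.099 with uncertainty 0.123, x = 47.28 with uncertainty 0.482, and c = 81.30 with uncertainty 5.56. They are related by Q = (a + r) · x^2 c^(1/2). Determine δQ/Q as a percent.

5.86%

Let u = a + r = 13.70. δu = √(δa² + δr²) = √(0.331 + 0.0151) = 0.588, so δu/u = 0.0429.
Q is then a monomial in u, x, c:
δQ/Q = √((δu/u)² + (2·δx/x)² + (½·δc/c)²) = √(0.00184 + 0.000416 + 0.00117) = 0.0586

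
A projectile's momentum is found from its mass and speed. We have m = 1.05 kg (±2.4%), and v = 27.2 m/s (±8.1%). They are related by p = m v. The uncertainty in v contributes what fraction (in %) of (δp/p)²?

91.9%

(δp/p)² = (1·δm/m)² + (1·δv/v)²
  m term: (1×0.0240)² = 0.000576
  v term: (1×0.0810)² = 0.00656
Total = 0.00714. Share from v = 0.00656/0.00714 = 0.919.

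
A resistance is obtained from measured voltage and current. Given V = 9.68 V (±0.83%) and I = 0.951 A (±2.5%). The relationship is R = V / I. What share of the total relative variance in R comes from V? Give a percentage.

(δR/R)² = (1·δV/V)² + (-1·δI/I)²
  V term: (1×0.00830)² = 6.89e-05
  I term: (-1×0.0250)² = 0.000625
Total = 0.000694. Share from V = 6.89e-05/0.000694 = 0.0993.

9.93%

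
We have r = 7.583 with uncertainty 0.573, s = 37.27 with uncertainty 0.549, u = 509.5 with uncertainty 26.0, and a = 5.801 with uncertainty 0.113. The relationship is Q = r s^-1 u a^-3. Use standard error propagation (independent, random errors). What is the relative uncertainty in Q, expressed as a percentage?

Each factor contributes (exponent × relative error)² to (δQ/Q)²:
  (1·δr/r)² = (1×0.0756)² = 0.00571;  (-1·δs/s)² = (-1×0.0147)² = 0.000217;  (1·δu/u)² = (1×0.0510)² = 0.00260;  (-3·δa/a)² = (-3×0.0195)² = 0.00342
δQ/Q = √(0.0119) = 0.109

10.9%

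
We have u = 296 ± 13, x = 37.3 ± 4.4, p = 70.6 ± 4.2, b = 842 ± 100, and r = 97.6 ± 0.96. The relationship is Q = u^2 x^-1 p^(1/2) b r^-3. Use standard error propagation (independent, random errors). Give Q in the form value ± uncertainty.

17.9 ± 3.46

For a monomial Q ∝ u^2, x^-1, p^(1/2), b, r^-3, fractional errors add in quadrature:
  (2·δu/u)² = (2×0.0439)² = 0.00772;  (-1·δx/x)² = (-1×0.118)² = 0.0139;  (½·δp/p)² = (0.5×0.0595)² = 0.000885;  (1·δb/b)² = (1×0.119)² = 0.0141;  (-3·δr/r)² = (-3×0.00984)² = 0.000871
δQ/Q = √(0.0375) = 0.194
Q = 17.9, so δQ = 0.194 × 17.9 = 3.46.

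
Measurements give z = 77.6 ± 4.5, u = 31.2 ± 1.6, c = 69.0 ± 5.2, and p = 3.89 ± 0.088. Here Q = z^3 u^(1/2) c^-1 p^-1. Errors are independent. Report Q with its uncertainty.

Products/powers → add relative errors in quadrature, weighted by exponent:
  (3·δz/z)² = (3×0.0580)² = 0.0303;  (½·δu/u)² = (0.5×0.0513)² = 0.000657;  (-1·δc/c)² = (-1×0.0754)² = 0.00568;  (-1·δp/p)² = (-1×0.0226)² = 0.000512
δQ/Q = √(0.0371) = 0.193
Q = 9720, so δQ = 0.193 × 9720 = 1870.

9720 ± 1870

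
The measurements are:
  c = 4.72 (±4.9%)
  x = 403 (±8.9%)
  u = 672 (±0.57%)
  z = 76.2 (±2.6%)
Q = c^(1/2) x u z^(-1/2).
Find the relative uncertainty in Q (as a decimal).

Since Q is a product/quotient, work with relative uncertainties:
  (½·δc/c)² = (0.5×0.0490)² = 0.000600;  (1·δx/x)² = (1×0.0890)² = 0.00792;  (1·δu/u)² = (1×0.00570)² = 3.25e-05;  (−½·δz/z)² = (-0.5×0.0260)² = 0.000169
δQ/Q = √(0.00872) = 0.0934

0.0934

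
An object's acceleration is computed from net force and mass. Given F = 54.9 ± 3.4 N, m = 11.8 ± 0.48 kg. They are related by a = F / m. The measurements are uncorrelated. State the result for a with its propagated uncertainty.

Each factor contributes (exponent × relative error)² to (δa/a)²:
  (1·δF/F)² = (1×0.0619)² = 0.00384;  (-1·δm/m)² = (-1×0.0407)² = 0.00165
δa/a = √(0.00549) = 0.0741
a = 4.65 m/s^2, so δa = 0.0741 × 4.65 = 0.345 m/s^2.

4.65 ± 0.345 m/s^2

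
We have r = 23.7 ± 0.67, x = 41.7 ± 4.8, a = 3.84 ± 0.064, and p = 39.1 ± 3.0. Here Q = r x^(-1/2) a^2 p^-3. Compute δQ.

For a monomial Q ∝ r, x^(-1/2), a^2, p^-3, fractional errors add in quadrature:
  (1·δr/r)² = (1×0.0283)² = 0.000799;  (−½·δx/x)² = (-0.5×0.115)² = 0.00331;  (2·δa/a)² = (2×0.0167)² = 0.00111;  (-3·δp/p)² = (-3×0.0767)² = 0.0530
δQ/Q = √(0.0582) = 0.241
Q = 0.000905, so δQ = 0.241 × 0.000905 = 0.000218.

0.000218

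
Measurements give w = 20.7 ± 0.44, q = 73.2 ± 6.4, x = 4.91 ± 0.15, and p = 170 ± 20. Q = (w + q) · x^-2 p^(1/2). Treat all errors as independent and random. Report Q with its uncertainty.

50.8 ± 5.53

Let u = w + q = 93.9. δu = √(δw² + δq²) = √(0.194 + 41.0) = 6.42, so δu/u = 0.0683.
Q is then a monomial in u, x, p:
δQ/Q = √((δu/u)² + (-2·δx/x)² + (½·δp/p)²) = √(0.00467 + 0.00373 + 0.00346) = 0.109
Q = 50.8, so δQ = 0.109 × 50.8 = 5.53.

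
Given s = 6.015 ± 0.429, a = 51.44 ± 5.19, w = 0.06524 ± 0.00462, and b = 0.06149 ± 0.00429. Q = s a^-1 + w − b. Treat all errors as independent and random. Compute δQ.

0.0158

Let p = s·a^-1 = 0.1169. δp/p = √((1·δs/s)² + (-1·δa/a)²) = √(0.00509 + 0.0102) = 0.124, so δp = 0.0144.
Q = p + w − b: δQ = √(δp² + δw² + δb²) = √(0.000209 + 2.13e-05 + 1.84e-05) = 0.0158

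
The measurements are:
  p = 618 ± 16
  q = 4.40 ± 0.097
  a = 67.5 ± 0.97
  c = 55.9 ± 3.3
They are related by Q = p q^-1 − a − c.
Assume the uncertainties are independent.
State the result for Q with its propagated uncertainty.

17.1 ± 5.89

Let w = p·q^-1 = 140. δw/w = √((1·δp/p)² + (-1·δq/q)²) = √(0.000670 + 0.000486) = 0.0340, so δw = 4.78.
Q = w − a − c: δQ = √(δw² + δa² + δc²) = √(22.8 + 0.941 + 10.9) = 5.89
Q = 17.1.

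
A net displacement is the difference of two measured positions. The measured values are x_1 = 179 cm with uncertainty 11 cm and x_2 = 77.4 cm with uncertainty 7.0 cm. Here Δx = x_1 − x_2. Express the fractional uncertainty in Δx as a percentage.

Absolute uncertainties add in quadrature for a linear combination:
  (δx_1)² = 121;  (δx_2)² = 49.0
δΔx = √(170) = 13.0 cm
Δx = 102 cm, so δΔx/Δx = 13.0/102 = 0.128.

12.8%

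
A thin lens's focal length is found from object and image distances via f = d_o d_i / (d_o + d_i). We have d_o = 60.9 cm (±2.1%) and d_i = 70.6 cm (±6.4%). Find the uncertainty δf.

∂f/∂d_o = (d_i/(d_o+d_i))² = 0.288;  ∂f/∂d_i = (d_o/(d_o+d_i))² = 0.214
δf = √((∂f/∂d_o · δd_o)² + (∂f/∂d_i · δd_i)²) = √(0.136 + 0.939) = 1.04 cm

1.04 cm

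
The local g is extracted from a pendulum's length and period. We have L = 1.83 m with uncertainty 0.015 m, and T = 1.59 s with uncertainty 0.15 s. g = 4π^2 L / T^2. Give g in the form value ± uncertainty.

g is a product of powers, so relative uncertainties combine in quadrature:
  (1·δL/L)² = (1×0.00820)² = 6.72e-05;  (-2·δT/T)² = (-2×0.0943)² = 0.0356
δg/g = √(0.0357) = 0.189
g = 28.6 m/s^2, so δg = 0.189 × 28.6 = 5.40 m/s^2.

28.6 ± 5.40 m/s^2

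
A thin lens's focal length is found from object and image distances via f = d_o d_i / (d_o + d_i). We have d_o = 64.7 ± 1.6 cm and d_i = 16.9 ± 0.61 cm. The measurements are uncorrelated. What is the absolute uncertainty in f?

0.390 cm

∂f/∂d_o = (d_i/(d_o+d_i))² = 0.0429;  ∂f/∂d_i = (d_o/(d_o+d_i))² = 0.629
δf = √((∂f/∂d_o · δd_o)² + (∂f/∂d_i · δd_i)²) = √(0.00471 + 0.147) = 0.390 cm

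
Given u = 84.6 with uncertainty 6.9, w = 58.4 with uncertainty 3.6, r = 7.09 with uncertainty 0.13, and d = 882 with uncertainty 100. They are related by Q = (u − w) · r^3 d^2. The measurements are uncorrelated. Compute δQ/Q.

Let h = u − w = 26.2. δh = √(δu² + δw²) = √(47.6 + 13.0) = 7.78, so δh/h = 0.297.
Q is then a monomial in h, r, d:
δQ/Q = √((δh/h)² + (3·δr/r)² + (2·δd/d)²) = √(0.0882 + 0.00303 + 0.0514) = 0.378

0.378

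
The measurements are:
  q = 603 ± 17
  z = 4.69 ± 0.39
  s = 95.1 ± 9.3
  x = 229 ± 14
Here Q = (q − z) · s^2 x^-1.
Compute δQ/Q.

0.207

Let u = q − z = 598. δu = √(δq² + δz²) = √(289 + 0.152) = 17.0, so δu/u = 0.0284.
Q is then a monomial in u, s, x:
δQ/Q = √((δu/u)² + (2·δs/s)² + (-1·δx/x)²) = √(0.000808 + 0.0383 + 0.00374) = 0.207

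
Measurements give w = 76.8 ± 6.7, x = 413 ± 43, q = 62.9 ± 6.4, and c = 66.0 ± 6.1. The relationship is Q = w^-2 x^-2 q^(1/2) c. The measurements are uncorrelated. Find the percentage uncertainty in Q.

29.1%

Each factor contributes (exponent × relative error)² to (δQ/Q)²:
  (-2·δw/w)² = (-2×0.0872)² = 0.0304;  (-2·δx/x)² = (-2×0.104)² = 0.0434;  (½·δq/q)² = (0.5×0.102)² = 0.00259;  (1·δc/c)² = (1×0.0924)² = 0.00854
δQ/Q = √(0.0849) = 0.291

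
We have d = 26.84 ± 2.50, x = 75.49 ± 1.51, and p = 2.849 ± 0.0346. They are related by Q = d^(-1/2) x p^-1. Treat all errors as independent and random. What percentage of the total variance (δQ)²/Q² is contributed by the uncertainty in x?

(δQ/Q)² = (−½·δd/d)² + (1·δx/x)² + (-1·δp/p)²
  d term: (-0.5×0.0931)² = 0.00217
  x term: (1×0.0200)² = 0.000400
  p term: (-1×0.0121)² = 0.000147
Total = 0.00272. Share from x = 0.000400/0.00272 = 0.147.

14.7%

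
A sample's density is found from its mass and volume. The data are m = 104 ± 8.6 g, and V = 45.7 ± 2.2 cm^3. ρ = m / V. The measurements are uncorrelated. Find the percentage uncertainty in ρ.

For a monomial ρ ∝ m, V^-1, fractional errors add in quadrature:
  (1·δm/m)² = (1×0.0827)² = 0.00684;  (-1·δV/V)² = (-1×0.0481)² = 0.00232
δρ/ρ = √(0.00916) = 0.0957

9.57%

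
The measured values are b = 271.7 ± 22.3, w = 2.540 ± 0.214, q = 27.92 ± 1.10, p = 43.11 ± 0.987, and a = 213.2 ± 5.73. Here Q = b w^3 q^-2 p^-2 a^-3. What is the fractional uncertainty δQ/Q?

0.292

Products/powers → add relative errors in quadrature, weighted by exponent:
  (1·δb/b)² = (1×0.0821)² = 0.00674;  (3·δw/w)² = (3×0.0843)² = 0.0639;  (-2·δq/q)² = (-2×0.0394)² = 0.00621;  (-2·δp/p)² = (-2×0.0229)² = 0.00210;  (-3·δa/a)² = (-3×0.0269)² = 0.00650
δQ/Q = √(0.0854) = 0.292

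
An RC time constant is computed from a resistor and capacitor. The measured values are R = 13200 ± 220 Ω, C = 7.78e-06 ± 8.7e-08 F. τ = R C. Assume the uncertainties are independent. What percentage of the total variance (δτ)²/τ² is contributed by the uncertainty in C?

(δτ/τ)² = (1·δR/R)² + (1·δC/C)²
  R term: (1×0.0167)² = 0.000278
  C term: (1×0.0112)² = 0.000125
Total = 0.000403. Share from C = 0.000125/0.000403 = 0.310.

31.0%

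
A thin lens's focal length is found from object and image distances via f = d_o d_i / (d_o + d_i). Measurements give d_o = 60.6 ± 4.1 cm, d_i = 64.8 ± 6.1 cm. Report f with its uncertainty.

31.3 ± 1.80 cm

∂f/∂d_o = (d_i/(d_o+d_i))² = 0.267;  ∂f/∂d_i = (d_o/(d_o+d_i))² = 0.234
δf = √((∂f/∂d_o · δd_o)² + (∂f/∂d_i · δd_i)²) = √(1.20 + 2.03) = 1.80 cm
f = 31.3 cm.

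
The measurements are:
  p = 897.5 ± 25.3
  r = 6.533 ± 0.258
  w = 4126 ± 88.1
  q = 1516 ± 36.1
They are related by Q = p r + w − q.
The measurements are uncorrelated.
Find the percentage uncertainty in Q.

3.54%

Let h = p·r = 5863. δh/h = √((1·δp/p)² + (1·δr/r)²) = √(0.000795 + 0.00156) = 0.0485, so δh = 284.
Q = h + w − q: δQ = √(δh² + δw² + δq²) = √(80900 + 7760 + 1300) = 300
Q = 8473, so δQ/Q = 300/8473 = 0.0354.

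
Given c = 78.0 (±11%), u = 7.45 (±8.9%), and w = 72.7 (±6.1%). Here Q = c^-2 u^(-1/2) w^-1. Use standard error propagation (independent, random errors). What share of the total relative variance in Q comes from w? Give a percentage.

(δQ/Q)² = (-2·δc/c)² + (−½·δu/u)² + (-1·δw/w)²
  c term: (-2×0.110)² = 0.0484
  u term: (-0.5×0.0890)² = 0.00198
  w term: (-1×0.0610)² = 0.00372
Total = 0.0541. Share from w = 0.00372/0.0541 = 0.0688.

6.88%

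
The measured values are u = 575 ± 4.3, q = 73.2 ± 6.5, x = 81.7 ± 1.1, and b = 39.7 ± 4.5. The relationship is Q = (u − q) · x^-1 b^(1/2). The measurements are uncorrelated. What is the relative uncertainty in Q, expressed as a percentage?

6.03%

Let w = u − q = 502. δw = √(δu² + δq²) = √(18.5 + 42.2) = 7.79, so δw/w = 0.0155.
Q is then a monomial in w, x, b:
δQ/Q = √((δw/w)² + (-1·δx/x)² + (½·δb/b)²) = √(0.000241 + 0.000181 + 0.00321) = 0.0603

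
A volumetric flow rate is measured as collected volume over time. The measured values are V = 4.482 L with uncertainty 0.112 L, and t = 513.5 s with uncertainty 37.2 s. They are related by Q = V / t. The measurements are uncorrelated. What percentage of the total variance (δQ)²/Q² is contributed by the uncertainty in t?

(δQ/Q)² = (1·δV/V)² + (-1·δt/t)²
  V term: (1×0.0250)² = 0.000624
  t term: (-1×0.0724)² = 0.00525
Total = 0.00587. Share from t = 0.00525/0.00587 = 0.894.

89.4%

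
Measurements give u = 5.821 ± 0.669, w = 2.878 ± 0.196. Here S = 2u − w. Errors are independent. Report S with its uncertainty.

Absolute uncertainties add in quadrature for a linear combination:
  (2·δu)² = 1.79;  (δw)² = 0.0384
δS = √(1.83) = 1.35
S = 8.764.

8.764 ± 1.35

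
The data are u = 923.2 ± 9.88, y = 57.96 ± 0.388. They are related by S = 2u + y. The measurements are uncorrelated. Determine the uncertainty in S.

Absolute uncertainties add in quadrature for a linear combination:
  (2·δu)² = 390;  (δy)² = 0.151
δS = √(391) = 19.8

19.8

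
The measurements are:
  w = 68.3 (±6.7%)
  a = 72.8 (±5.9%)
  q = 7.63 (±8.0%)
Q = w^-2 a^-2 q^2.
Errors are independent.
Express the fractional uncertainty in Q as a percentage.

Relative error in a monomial: (δQ/Q)² = Σ (nᵢ · δxᵢ/xᵢ)².
  (-2·δw/w)² = (-2×0.0670)² = 0.0180;  (-2·δa/a)² = (-2×0.0590)² = 0.0139;  (2·δq/q)² = (2×0.0800)² = 0.0256
δQ/Q = √(0.0575) = 0.240

24.0%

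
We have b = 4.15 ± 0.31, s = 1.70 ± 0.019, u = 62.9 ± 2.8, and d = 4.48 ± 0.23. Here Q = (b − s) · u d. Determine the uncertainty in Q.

Let w = b − s = 2.45. δw = √(δb² + δs²) = √(0.0961 + 0.000361) = 0.311, so δw/w = 0.127.
Q is then a monomial in w, u, d:
δQ/Q = √((δw/w)² + (1·δu/u)² + (1·δd/d)²) = √(0.0161 + 0.00198 + 0.00264) = 0.144
Q = 690, so δQ = 0.144 × 690 = 99.3.

99.3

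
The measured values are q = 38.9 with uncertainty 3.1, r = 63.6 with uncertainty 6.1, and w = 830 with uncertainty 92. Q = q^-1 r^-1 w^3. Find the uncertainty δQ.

82100

Each factor contributes (exponent × relative error)² to (δQ/Q)²:
  (-1·δq/q)² = (-1×0.0797)² = 0.00635;  (-1·δr/r)² = (-1×0.0959)² = 0.00920;  (3·δw/w)² = (3×0.111)² = 0.111
δQ/Q = √(0.126) = 0.355
Q = 2.31e+05, so δQ = 0.355 × 2.31e+05 = 82100.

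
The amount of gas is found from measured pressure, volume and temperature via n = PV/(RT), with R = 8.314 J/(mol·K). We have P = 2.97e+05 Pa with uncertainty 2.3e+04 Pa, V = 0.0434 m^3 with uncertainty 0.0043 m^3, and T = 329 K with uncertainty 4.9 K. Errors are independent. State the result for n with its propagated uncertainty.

Relative error in a monomial: (δn/n)² = Σ (nᵢ · δxᵢ/xᵢ)².
  (1·δP/P)² = (1×0.0774)² = 0.00600;  (1·δV/V)² = (1×0.0991)² = 0.00982;  (-1·δT/T)² = (-1×0.0149)² = 0.000222
δn/n = √(0.0160) = 0.127
n = 4.71 mol, so δn = 0.127 × 4.71 = 0.597 mol.

4.71 ± 0.597 mol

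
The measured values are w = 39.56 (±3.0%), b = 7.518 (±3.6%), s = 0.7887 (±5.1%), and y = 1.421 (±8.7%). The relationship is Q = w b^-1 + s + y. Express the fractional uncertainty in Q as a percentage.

Let p = w·b^-1 = 5.262. δp/p = √((1·δw/w)² + (-1·δb/b)²) = √(0.000900 + 0.00130) = 0.0469, so δp = 0.247.
Q = p + s + y: δQ = √(δp² + δs² + δy²) = √(0.0608 + 0.00162 + 0.0153) = 0.279
Q = 7.472, so δQ/Q = 0.279/7.472 = 0.0373.

3.73%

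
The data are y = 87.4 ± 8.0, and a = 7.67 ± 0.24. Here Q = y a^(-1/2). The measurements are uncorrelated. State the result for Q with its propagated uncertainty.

Products/powers → add relative errors in quadrature, weighted by exponent:
  (1·δy/y)² = (1×0.0915)² = 0.00838;  (−½·δa/a)² = (-0.5×0.0313)² = 0.000245
δQ/Q = √(0.00862) = 0.0929
Q = 31.6, so δQ = 0.0929 × 31.6 = 2.93.

31.6 ± 2.93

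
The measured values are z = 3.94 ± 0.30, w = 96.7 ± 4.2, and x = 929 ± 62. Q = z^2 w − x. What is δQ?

246

Let p = z^2·w = 1500. δp/p = √((2·δz/z)² + (1·δw/w)²) = √(0.0232 + 0.00189) = 0.158, so δp = 238.
Q = p − x: δQ = √(δp² + δx²) = √(56500 + 3840) = 246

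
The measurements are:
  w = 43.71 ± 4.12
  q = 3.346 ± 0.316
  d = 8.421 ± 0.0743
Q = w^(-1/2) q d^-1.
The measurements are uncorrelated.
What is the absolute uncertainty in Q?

Products/powers → add relative errors in quadrature, weighted by exponent:
  (−½·δw/w)² = (-0.5×0.0943)² = 0.00222;  (1·δq/q)² = (1×0.0944)² = 0.00892;  (-1·δd/d)² = (-1×0.00882)² = 7.78e-05
δQ/Q = √(0.0112) = 0.106
Q = 0.06010, so δQ = 0.106 × 0.06010 = 0.00637.

0.00637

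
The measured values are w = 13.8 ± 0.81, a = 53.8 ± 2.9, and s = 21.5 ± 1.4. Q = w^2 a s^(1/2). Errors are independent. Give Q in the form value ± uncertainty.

47500 ± 6330

Products/powers → add relative errors in quadrature, weighted by exponent:
  (2·δw/w)² = (2×0.0587)² = 0.0138;  (1·δa/a)² = (1×0.0539)² = 0.00291;  (½·δs/s)² = (0.5×0.0651)² = 0.00106
δQ/Q = √(0.0177) = 0.133
Q = 47500, so δQ = 0.133 × 47500 = 6330.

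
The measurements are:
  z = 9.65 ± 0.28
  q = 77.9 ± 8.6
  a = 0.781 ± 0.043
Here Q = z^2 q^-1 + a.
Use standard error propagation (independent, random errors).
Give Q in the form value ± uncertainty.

Let p = z^2·q^-1 = 1.20. δp/p = √((2·δz/z)² + (-1·δq/q)²) = √(0.00337 + 0.0122) = 0.125, so δp = 0.149.
Q = p + a: δQ = √(δp² + δa²) = √(0.0222 + 0.00185) = 0.155
Q = 1.98.

1.98 ± 0.155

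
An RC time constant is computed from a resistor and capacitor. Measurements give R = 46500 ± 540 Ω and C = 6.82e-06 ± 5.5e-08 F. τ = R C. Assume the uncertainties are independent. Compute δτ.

0.00448 s

Relative error in a monomial: (δτ/τ)² = Σ (nᵢ · δxᵢ/xᵢ)².
  (1·δR/R)² = (1×0.0116)² = 0.000135;  (1·δC/C)² = (1×0.00806)² = 6.5e-05
δτ/τ = √(0.000200) = 0.0141
τ = 0.317 s, so δτ = 0.0141 × 0.317 = 0.00448 s.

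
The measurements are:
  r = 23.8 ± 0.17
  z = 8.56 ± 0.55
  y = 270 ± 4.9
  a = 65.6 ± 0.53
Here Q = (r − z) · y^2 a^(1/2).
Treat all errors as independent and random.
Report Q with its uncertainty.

(9.00 ± 0.473) × 10^6

Let u = r − z = 15.2. δu = √(δr² + δz²) = √(0.0289 + 0.303) = 0.576, so δu/u = 0.0378.
Q is then a monomial in u, y, a:
δQ/Q = √((δu/u)² + (2·δy/y)² + (½·δa/a)²) = √(0.00143 + 0.00132 + 1.63e-05) = 0.0525
Q = 9e+06, so δQ = 0.0525 × 9e+06 = 4.73e+05.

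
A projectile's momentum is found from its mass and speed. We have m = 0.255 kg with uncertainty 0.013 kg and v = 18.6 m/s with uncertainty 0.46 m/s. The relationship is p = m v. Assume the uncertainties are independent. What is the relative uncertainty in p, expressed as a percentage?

p is a product of powers, so relative uncertainties combine in quadrature:
  (1·δm/m)² = (1×0.0510)² = 0.00260;  (1·δv/v)² = (1×0.0247)² = 0.000612
δp/p = √(0.00321) = 0.0567

5.67%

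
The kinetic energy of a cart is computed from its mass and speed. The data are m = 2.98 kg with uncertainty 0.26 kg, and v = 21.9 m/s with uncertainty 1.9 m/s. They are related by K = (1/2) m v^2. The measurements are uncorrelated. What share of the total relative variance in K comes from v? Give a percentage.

(δK/K)² = (1·δm/m)² + (2·δv/v)²
  m term: (1×0.0872)² = 0.00761
  v term: (2×0.0868)² = 0.0301
Total = 0.0377. Share from v = 0.0301/0.0377 = 0.798.

79.8%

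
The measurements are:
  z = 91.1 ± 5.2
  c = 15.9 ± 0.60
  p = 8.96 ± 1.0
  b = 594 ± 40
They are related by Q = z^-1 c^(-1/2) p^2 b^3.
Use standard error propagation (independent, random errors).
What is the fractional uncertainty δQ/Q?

Since Q is a product/quotient, work with relative uncertainties:
  (-1·δz/z)² = (-1×0.0571)² = 0.00326;  (−½·δc/c)² = (-0.5×0.0377)² = 0.000356;  (2·δp/p)² = (2×0.112)² = 0.0498;  (3·δb/b)² = (3×0.0673)² = 0.0408
δQ/Q = √(0.0943) = 0.307

0.307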